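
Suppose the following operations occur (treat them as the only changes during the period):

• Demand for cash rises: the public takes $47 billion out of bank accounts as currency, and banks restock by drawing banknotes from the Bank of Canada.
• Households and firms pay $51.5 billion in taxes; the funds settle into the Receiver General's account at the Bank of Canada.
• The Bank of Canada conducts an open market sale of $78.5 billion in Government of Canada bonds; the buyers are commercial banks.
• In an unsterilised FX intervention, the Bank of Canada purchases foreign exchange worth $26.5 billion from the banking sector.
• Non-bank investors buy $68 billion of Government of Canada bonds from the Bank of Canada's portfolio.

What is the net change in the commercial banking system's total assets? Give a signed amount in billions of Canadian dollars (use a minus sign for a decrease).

Currency withdrawal $47 billion: bank balance sheets shrink → −$47B.
Government account inflow $51.5 billion: bank balance sheets shrink → −$51.5B.
OMO sale (to banks) $78.5 billion: just an asset swap on bank balance sheets → 0.
FX purchase $26.5 billion: just an asset swap on bank balance sheets → 0.
Asset sale (to non-banks) $68 billion: bank balance sheets shrink → −$68B.
Net: −47 − 51.5 + 0 + 0 − 68 = -$166.5 billion.

-$166.5 billion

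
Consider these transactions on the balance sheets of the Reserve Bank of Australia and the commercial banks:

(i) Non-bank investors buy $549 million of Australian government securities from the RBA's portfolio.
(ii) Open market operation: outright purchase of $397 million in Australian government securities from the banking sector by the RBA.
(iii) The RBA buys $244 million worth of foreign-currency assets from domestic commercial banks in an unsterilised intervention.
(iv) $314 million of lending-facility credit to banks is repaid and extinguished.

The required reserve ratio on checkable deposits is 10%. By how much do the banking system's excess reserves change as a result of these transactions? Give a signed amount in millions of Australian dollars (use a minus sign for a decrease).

-$167.1 million

Asset sale (to non-banks) $549 million: reserves −$549M, deposits −$549M.
OMO purchase (from banks) $397 million: reserves +$397M, deposits 0.
FX purchase $244 million: reserves +$244M, deposits 0.
Discount-window repayment $314 million: reserves −$314M, deposits 0.
Totals: Δreserves = −$222M, Δdeposits = −$549M.
Δrequired reserves = 10% × −$549M = −$54.9M.
Δexcess reserves = Δreserves − Δrequired = −$222M − (−$54.9M) = -$167.1 million.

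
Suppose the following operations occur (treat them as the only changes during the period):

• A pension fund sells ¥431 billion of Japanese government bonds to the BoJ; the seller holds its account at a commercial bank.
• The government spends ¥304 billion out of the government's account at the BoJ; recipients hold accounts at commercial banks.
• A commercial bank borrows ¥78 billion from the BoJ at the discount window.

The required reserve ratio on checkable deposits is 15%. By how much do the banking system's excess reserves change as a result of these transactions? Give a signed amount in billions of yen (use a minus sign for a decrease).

+¥702.75 billion

Asset purchase (from non-banks) ¥431 billion: reserves +¥431B, deposits +¥431B.
Government spending ¥304 billion: reserves +¥304B, deposits +¥304B.
Discount-window loan ¥78 billion: reserves +¥78B, deposits 0.
Totals: Δreserves = +¥813B, Δdeposits = +¥735B.
Δrequired reserves = 15% × +¥735B = +¥110.25B.
Δexcess reserves = Δreserves − Δrequired = +¥813B − (+¥110.25B) = +¥702.75 billion.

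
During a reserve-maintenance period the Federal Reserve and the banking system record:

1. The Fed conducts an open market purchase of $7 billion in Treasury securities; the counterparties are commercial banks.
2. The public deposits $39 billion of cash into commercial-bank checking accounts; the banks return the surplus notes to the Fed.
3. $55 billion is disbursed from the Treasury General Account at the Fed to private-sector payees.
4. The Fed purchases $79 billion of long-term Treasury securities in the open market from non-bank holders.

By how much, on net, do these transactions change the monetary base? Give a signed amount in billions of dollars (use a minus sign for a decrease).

+$141 billion

Fed balance sheet:
  Assets:      Securities +$86B
  Liabilities: Bank reserves +$180B, Currency in circulation −$39B, Government deposits −$55B
Commercial banking system:
  Assets:      Reserves at CB +$180B, Securities −$7B
  Liabilities: Checkable deposits +$173B
Monetary base = currency + reserves: −$39B + (+$180B) = +$141 billion.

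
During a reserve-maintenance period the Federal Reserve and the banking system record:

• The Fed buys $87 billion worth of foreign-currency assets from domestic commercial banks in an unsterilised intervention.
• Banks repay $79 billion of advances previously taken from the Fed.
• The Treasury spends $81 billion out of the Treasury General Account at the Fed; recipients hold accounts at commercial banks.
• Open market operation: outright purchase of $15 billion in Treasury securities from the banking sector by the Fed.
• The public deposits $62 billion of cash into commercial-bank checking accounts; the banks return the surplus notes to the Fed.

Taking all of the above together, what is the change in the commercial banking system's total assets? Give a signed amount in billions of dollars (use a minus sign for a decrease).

FX purchase $87 billion: just an asset swap on bank balance sheets → 0.
Discount-window repayment $79 billion: bank balance sheets shrink → −$79B.
Government spending $81 billion: bank balance sheets expand → +$81B.
OMO purchase (from banks) $15 billion: just an asset swap on bank balance sheets → 0.
Currency deposit $62 billion: bank balance sheets expand → +$62B.
Net: 0 − 79 + 81 + 0 + 62 = +$64 billion.

+$64 billion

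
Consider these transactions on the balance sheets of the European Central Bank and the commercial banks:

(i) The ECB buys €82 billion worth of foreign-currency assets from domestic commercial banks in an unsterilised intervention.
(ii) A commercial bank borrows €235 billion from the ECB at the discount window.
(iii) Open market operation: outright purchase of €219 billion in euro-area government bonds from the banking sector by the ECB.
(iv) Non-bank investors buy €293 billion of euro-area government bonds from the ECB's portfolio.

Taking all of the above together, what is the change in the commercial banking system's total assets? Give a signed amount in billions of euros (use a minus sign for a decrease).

FX purchase €82 billion: just an asset swap on bank balance sheets → 0.
Discount-window loan €235 billion: bank balance sheets expand → +€235B.
OMO purchase (from banks) €219 billion: just an asset swap on bank balance sheets → 0.
Asset sale (to non-banks) €293 billion: bank balance sheets shrink → −€293B.
Net: 0 + 235 + 0 − 293 = -€58 billion.

-€58 billion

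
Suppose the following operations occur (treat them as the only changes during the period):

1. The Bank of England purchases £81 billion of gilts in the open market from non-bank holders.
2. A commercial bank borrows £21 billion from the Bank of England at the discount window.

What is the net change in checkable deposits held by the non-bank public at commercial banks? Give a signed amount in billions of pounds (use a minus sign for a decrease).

Bank of England balance sheet:
  Assets:      Securities +£81B, Loans to banks +£21B
  Liabilities: Bank reserves +£102B
Commercial banking system:
  Assets:      Reserves at CB +£102B
  Liabilities: Checkable deposits +£81B, Borrowings from CB +£21B
So the change in checkable deposits held by the non-bank public at commercial banks is +£81 billion.

+£81 billion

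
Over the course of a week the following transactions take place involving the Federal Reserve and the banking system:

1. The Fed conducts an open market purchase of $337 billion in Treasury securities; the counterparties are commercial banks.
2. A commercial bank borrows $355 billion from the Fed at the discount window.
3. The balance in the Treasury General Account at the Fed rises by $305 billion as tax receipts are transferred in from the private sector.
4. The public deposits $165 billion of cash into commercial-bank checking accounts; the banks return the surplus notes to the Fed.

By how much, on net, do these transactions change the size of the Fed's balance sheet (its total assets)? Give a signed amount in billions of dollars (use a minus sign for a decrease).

+$692 billion

OMO purchase (from banks) $337 billion: a Fed asset is acquired → +$337B.
Discount-window loan $355 billion: a Fed asset is acquired → +$355B.
Government account inflow $305 billion: only the composition of liabilities changes → 0.
Currency deposit $165 billion: only the composition of liabilities changes → 0.
Net: 337 + 355 + 0 + 0 = +$692 billion.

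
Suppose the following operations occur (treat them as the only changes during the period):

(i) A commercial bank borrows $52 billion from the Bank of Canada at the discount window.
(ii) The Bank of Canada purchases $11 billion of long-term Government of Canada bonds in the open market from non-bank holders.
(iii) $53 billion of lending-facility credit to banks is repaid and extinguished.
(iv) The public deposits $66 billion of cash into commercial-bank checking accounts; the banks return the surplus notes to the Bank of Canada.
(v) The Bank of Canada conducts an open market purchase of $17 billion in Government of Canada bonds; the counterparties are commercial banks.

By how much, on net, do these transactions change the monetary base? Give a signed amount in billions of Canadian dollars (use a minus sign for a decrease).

Discount-window loan $52 billion: Bank of Canada balance sheet expands → +$52B.
Asset purchase (from non-banks) $11 billion: Bank of Canada balance sheet expands → +$11B.
Discount-window repayment $53 billion: Bank of Canada balance sheet contracts → −$53B.
Currency deposit $66 billion: just a shift between currency and reserves — both are base money → 0.
OMO purchase (from banks) $17 billion: Bank of Canada balance sheet expands → +$17B.
Net: 52 + 11 − 53 + 0 + 17 = +$27 billion.

+$27 billion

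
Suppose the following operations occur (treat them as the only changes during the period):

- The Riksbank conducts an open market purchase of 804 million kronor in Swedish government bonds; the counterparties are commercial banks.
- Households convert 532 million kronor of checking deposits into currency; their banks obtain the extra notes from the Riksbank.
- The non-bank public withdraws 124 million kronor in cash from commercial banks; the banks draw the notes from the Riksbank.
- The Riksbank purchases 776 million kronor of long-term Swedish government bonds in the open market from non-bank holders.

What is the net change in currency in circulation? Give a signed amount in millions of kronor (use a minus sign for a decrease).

OMO purchase (from banks) 804 million kronor: no currency enters or leaves circulation → 0.
Currency withdrawal 532 million kronor: notes leave the central bank → +532M.
Currency withdrawal 124 million kronor: notes leave the central bank → +124M.
Asset purchase (from non-banks) 776 million kronor: no currency enters or leaves circulation → 0.
Net: 0 + 532 + 124 + 0 = +656 million.

+656 million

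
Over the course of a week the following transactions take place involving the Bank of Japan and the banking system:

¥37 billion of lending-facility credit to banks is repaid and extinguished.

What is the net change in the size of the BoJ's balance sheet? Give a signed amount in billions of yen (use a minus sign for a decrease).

-¥37 billion

Discount-window repayment ¥37 billion: a BoJ asset is shed → −¥37B.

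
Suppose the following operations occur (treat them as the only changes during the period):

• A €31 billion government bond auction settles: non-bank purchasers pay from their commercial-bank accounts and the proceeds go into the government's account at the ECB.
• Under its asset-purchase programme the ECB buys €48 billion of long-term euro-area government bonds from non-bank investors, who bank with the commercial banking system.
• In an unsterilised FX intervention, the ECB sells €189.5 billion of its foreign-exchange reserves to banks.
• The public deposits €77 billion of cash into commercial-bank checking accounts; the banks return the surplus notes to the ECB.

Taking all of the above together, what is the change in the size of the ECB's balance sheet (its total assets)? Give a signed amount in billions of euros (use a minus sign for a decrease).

ECB balance sheet:
  Assets:      Securities +€48B, Foreign assets −€189.5B
  Liabilities: Bank reserves −€95.5B, Currency in circulation −€77B, Government deposits +€31B
Commercial banking system:
  Assets:      Reserves at CB −€95.5B, Foreign assets +€189.5B
  Liabilities: Checkable deposits +€94B
Change in total ECB assets = -€141.5 billion.

-€141.5 billion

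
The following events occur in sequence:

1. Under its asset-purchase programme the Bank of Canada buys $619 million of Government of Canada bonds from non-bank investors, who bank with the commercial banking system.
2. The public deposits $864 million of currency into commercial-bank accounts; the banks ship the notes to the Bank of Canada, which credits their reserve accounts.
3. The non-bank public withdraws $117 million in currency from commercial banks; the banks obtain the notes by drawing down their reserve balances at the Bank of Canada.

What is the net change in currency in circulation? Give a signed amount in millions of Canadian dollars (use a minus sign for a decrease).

-$747 million

Asset purchase (from non-banks) $619 million: no currency enters or leaves circulation → 0.
Currency deposit $864 million: notes return to the central bank → −$864M.
Currency withdrawal $117 million: notes leave the central bank → +$117M.
Net: 0 − 864 + 117 = -$747 million.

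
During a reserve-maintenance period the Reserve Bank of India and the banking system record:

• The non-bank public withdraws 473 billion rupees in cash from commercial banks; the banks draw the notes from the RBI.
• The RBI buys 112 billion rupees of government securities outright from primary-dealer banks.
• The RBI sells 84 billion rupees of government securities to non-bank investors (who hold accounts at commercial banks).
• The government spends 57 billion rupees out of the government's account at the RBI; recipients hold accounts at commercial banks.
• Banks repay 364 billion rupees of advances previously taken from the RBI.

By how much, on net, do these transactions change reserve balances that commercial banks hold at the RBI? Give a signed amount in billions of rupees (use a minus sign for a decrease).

Currency withdrawal 473 billion rupees: banks swap reserves for currency → −473B.
OMO purchase (from banks) 112 billion rupees: the RBI pays by crediting reserve accounts → +112B.
Asset sale (to non-banks) 84 billion rupees: the non-bank buyers' banks settle from reserves → −84B.
Government spending 57 billion rupees: government payments flow into bank reserve accounts → +57B.
Discount-window repayment 364 billion rupees: repayment is debited from reserves → −364B.
Net: −473 + 112 − 84 + 57 − 364 = -752 billion.

-752 billion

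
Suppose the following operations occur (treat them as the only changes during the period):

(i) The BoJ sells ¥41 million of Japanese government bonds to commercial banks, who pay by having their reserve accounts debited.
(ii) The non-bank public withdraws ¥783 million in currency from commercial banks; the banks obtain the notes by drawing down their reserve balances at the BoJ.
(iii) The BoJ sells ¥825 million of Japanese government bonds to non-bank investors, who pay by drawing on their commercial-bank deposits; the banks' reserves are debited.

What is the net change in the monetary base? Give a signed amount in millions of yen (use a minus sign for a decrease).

-¥866 million

OMO sale (to banks) ¥41 million: BoJ balance sheet contracts → −¥41M.
Currency withdrawal ¥783 million: just a shift between currency and reserves — both are base money → 0.
Asset sale (to non-banks) ¥825 million: BoJ balance sheet contracts → −¥825M.
Net: −41 + 0 − 825 = -¥866 million.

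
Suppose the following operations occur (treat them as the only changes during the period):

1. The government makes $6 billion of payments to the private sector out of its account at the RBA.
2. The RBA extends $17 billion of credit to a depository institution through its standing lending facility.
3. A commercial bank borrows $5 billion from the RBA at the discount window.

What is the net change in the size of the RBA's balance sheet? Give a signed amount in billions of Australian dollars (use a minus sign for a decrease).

+$22 billion

Government spending $6 billion: only the composition of liabilities changes → 0.
Discount-window loan $17 billion: an RBA asset is acquired → +$17B.
Discount-window loan $5 billion: an RBA asset is acquired → +$5B.
Net: 0 + 17 + 5 = +$22 billion.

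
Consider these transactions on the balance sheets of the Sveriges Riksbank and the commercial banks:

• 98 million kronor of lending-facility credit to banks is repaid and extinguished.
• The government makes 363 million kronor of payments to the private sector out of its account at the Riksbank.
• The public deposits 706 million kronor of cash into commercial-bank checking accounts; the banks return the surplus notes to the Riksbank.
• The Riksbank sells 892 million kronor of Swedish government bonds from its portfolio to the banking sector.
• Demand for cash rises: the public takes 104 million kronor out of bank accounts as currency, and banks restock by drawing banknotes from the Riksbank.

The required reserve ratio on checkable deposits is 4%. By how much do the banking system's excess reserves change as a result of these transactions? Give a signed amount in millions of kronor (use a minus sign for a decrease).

Discount-window repayment 98 million kronor: reserves −98M, deposits 0.
Government spending 363 million kronor: reserves +363M, deposits +363M.
Currency deposit 706 million kronor: reserves +706M, deposits +706M.
OMO sale (to banks) 892 million kronor: reserves −892M, deposits 0.
Currency withdrawal 104 million kronor: reserves −104M, deposits −104M.
Totals: Δreserves = −25M, Δdeposits = +965M.
Δrequired reserves = 4% × +965M = +38.6M.
Δexcess reserves = Δreserves − Δrequired = −25M − (+38.6M) = -63.6 million.

-63.6 million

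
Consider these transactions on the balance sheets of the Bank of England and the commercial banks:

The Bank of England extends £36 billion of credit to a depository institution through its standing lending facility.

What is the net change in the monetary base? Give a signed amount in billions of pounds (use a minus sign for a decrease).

+£36 billion

Bank of England balance sheet:
  Assets:      Loans to banks +£36B
  Liabilities: Bank reserves +£36B
Monetary base = currency + reserves: 0 + (+£36B) = +£36 billion.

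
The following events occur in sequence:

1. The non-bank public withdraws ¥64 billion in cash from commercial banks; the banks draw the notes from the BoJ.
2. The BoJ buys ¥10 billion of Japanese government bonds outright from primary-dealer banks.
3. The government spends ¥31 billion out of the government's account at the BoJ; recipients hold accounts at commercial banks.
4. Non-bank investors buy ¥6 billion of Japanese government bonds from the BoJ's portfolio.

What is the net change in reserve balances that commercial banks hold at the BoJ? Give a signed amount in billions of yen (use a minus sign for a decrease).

-¥29 billion

Currency withdrawal ¥64 billion: banks swap reserves for currency → −¥64B.
OMO purchase (from banks) ¥10 billion: the BoJ pays by crediting reserve accounts → +¥10B.
Government spending ¥31 billion: government payments flow into bank reserve accounts → +¥31B.
Asset sale (to non-banks) ¥6 billion: the non-bank buyers' banks settle from reserves → −¥6B.
Net: −64 + 10 + 31 − 6 = -¥29 billion.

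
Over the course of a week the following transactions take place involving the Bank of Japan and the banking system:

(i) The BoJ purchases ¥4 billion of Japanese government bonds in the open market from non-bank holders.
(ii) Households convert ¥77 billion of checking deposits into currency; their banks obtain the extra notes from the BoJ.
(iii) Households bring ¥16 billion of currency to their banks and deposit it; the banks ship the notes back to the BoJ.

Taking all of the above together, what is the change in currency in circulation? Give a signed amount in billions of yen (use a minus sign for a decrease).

+¥61 billion

BoJ balance sheet:
  Assets:      Securities +¥4B
  Liabilities: Bank reserves −¥57B, Currency in circulation +¥61B
So the change in currency in circulation is +¥61 billion.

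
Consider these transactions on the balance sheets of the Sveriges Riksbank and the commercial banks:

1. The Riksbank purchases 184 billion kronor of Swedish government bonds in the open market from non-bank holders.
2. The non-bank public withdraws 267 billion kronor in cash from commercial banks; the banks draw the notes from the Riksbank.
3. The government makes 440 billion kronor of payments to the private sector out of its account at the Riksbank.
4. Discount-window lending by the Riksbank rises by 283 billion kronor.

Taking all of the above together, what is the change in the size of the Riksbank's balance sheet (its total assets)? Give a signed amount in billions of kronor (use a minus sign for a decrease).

+467 billion

Asset purchase (from non-banks) 184 billion kronor: a Riksbank asset is acquired → +184B.
Currency withdrawal 267 billion kronor: only the composition of liabilities changes → 0.
Government spending 440 billion kronor: only the composition of liabilities changes → 0.
Discount-window loan 283 billion kronor: a Riksbank asset is acquired → +283B.
Net: 184 + 0 + 0 + 283 = +467 billion.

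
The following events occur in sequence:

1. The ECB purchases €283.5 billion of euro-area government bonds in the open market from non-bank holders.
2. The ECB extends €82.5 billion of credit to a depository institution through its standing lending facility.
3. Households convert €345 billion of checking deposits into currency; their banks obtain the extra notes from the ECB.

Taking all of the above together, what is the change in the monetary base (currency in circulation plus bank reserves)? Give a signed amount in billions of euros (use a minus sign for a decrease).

ECB balance sheet:
  Assets:      Securities +€283.5B, Loans to banks +€82.5B
  Liabilities: Bank reserves +€21B, Currency in circulation +€345B
Commercial banking system:
  Assets:      Reserves at CB +€21B
  Liabilities: Checkable deposits −€61.5B, Borrowings from CB +€82.5B
Monetary base = currency + reserves: +€345B + (+€21B) = +€366 billion.

+€366 billion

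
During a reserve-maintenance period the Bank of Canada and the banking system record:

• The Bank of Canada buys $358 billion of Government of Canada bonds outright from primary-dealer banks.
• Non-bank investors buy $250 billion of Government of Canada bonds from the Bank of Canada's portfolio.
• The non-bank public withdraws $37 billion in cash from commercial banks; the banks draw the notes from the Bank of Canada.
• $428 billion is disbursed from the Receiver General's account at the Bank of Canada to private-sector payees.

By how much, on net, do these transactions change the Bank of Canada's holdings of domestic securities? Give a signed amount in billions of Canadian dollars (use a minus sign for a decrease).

+$108 billion

OMO purchase (from banks) $358 billion: securities added to the Bank of Canada's portfolio → +$358B.
Asset sale (to non-banks) $250 billion: securities removed from the Bank of Canada's portfolio → −$250B.
Currency withdrawal $37 billion: the Bank of Canada's securities portfolio is untouched → 0.
Government spending $428 billion: the Bank of Canada's securities portfolio is untouched → 0.
Net: 358 − 250 + 0 + 0 = +$108 billion.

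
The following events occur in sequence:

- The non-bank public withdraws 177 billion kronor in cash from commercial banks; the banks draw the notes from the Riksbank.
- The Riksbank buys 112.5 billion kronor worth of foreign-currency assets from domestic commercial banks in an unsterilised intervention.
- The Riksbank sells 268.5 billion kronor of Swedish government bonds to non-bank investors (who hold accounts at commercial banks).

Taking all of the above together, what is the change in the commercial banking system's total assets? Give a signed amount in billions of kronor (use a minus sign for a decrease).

-445.5 billion

Currency withdrawal 177 billion kronor: bank balance sheets shrink → −177B.
FX purchase 112.5 billion kronor: just an asset swap on bank balance sheets → 0.
Asset sale (to non-banks) 268.5 billion kronor: bank balance sheets shrink → −268.5B.
Net: −177 + 0 − 268.5 = -445.5 billion.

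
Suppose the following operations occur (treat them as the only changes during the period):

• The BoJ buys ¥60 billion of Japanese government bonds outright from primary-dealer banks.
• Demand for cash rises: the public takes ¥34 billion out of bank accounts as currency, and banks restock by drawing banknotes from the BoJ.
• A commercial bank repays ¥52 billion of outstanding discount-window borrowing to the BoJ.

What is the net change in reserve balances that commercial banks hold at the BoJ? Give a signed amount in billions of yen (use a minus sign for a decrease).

BoJ balance sheet:
  Assets:      Securities +¥60B, Loans to banks −¥52B
  Liabilities: Bank reserves −¥26B, Currency in circulation +¥34B
Commercial banking system:
  Assets:      Reserves at CB −¥26B, Securities −¥60B
  Liabilities: Checkable deposits −¥34B, Borrowings from CB −¥52B
So the change in reserve balances that commercial banks hold at the BoJ is -¥26 billion.

-¥26 billion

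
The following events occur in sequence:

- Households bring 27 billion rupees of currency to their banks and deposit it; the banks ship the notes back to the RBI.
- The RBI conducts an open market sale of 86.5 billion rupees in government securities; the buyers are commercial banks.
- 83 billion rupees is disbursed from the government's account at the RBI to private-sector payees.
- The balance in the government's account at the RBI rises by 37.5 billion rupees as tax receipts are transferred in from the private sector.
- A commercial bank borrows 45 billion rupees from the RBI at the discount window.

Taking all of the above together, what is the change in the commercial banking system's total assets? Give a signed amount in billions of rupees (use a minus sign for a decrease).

Currency deposit 27 billion rupees: bank balance sheets expand → +27B.
OMO sale (to banks) 86.5 billion rupees: just an asset swap on bank balance sheets → 0.
Government spending 83 billion rupees: bank balance sheets expand → +83B.
Government account inflow 37.5 billion rupees: bank balance sheets shrink → −37.5B.
Discount-window loan 45 billion rupees: bank balance sheets expand → +45B.
Net: 27 + 0 + 83 − 37.5 + 45 = +117.5 billion.

+117.5 billion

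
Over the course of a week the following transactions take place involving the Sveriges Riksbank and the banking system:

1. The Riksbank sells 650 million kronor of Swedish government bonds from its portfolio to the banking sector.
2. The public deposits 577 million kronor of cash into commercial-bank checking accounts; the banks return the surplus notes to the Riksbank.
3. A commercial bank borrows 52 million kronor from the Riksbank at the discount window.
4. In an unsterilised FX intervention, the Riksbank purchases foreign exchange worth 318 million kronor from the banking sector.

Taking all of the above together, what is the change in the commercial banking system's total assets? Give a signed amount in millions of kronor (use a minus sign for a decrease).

+629 million

Riksbank balance sheet:
  Assets:      Securities −650M, Loans to banks +52M, Foreign assets +318M
  Liabilities: Bank reserves +297M, Currency in circulation −577M
Commercial banking system:
  Assets:      Reserves at CB +297M, Securities +650M, Foreign assets −318M
  Liabilities: Checkable deposits +577M, Borrowings from CB +52M
Change in total bank assets = +629 million.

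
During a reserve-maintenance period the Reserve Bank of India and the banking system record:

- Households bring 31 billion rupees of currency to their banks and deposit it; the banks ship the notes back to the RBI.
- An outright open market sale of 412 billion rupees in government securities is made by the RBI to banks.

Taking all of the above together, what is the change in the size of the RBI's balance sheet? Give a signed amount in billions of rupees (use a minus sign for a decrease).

-412 billion

RBI balance sheet:
  Assets:      Securities −412B
  Liabilities: Bank reserves −381B, Currency in circulation −31B
Change in total RBI assets = -412 billion.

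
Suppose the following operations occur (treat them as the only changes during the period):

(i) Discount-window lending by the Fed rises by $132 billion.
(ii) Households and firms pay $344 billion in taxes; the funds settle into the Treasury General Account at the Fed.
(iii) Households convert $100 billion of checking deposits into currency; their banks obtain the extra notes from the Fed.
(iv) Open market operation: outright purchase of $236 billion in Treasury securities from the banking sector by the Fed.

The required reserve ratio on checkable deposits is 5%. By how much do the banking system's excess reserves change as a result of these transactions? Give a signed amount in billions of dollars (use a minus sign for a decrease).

-$53.8 billion

Discount-window loan $132 billion: reserves +$132B, deposits 0.
Government account inflow $344 billion: reserves −$344B, deposits −$344B.
Currency withdrawal $100 billion: reserves −$100B, deposits −$100B.
OMO purchase (from banks) $236 billion: reserves +$236B, deposits 0.
Totals: Δreserves = −$76B, Δdeposits = −$444B.
Δrequired reserves = 5% × −$444B = −$22.2B.
Δexcess reserves = Δreserves − Δrequired = −$76B − (−$22.2B) = -$53.8 billion.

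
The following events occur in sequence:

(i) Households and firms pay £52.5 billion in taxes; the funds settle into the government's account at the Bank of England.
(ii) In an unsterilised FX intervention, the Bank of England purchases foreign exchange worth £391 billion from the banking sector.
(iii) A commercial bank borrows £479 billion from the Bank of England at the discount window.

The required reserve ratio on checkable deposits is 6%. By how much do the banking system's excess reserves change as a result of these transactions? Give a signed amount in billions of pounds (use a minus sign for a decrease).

+£820.65 billion

Government account inflow £52.5 billion: reserves −£52.5B, deposits −£52.5B.
FX purchase £391 billion: reserves +£391B, deposits 0.
Discount-window loan £479 billion: reserves +£479B, deposits 0.
Totals: Δreserves = +£817.5B, Δdeposits = −£52.5B.
Δrequired reserves = 6% × −£52.5B = −£3.15B.
Δexcess reserves = Δreserves − Δrequired = +£817.5B − (−£3.15B) = +£820.65 billion.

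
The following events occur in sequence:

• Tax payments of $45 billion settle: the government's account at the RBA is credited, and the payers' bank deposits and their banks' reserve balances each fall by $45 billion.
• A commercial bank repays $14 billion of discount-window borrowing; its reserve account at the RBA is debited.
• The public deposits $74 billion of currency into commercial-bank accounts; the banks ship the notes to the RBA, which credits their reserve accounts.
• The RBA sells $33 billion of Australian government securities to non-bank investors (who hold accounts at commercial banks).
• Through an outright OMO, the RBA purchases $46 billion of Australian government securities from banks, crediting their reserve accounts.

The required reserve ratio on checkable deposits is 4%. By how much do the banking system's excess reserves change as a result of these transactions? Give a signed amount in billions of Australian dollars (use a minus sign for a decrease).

+$28.16 billion

Government account inflow $45 billion: reserves −$45B, deposits −$45B.
Discount-window repayment $14 billion: reserves −$14B, deposits 0.
Currency deposit $74 billion: reserves +$74B, deposits +$74B.
Asset sale (to non-banks) $33 billion: reserves −$33B, deposits −$33B.
OMO purchase (from banks) $46 billion: reserves +$46B, deposits 0.
Totals: Δreserves = +$28B, Δdeposits = −$4B.
Δrequired reserves = 4% × −$4B = −$0.16B.
Δexcess reserves = Δreserves − Δrequired = +$28B − (−$0.16B) = +$28.16 billion.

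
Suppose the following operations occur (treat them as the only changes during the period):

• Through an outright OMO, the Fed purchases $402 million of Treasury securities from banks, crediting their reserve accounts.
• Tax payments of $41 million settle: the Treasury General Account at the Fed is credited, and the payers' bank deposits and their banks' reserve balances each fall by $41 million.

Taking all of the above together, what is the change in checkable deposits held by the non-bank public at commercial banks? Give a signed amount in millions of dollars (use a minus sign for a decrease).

-$41 million

OMO purchase (from banks) $402 million: the counterparty is a bank, so public deposits are unchanged → 0.
Government account inflow $41 million: non-bank counterparties' bank balances fall → −$41M.
Net: 0 − 41 = -$41 million.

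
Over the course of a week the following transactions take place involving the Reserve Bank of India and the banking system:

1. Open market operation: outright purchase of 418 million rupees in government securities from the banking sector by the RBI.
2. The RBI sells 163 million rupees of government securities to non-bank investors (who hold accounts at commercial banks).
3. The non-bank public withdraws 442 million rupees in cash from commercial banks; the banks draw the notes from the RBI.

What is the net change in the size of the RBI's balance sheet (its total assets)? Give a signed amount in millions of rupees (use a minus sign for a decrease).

+255 million

OMO purchase (from banks) 418 million rupees: an RBI asset is acquired → +418M.
Asset sale (to non-banks) 163 million rupees: an RBI asset is shed → −163M.
Currency withdrawal 442 million rupees: only the composition of liabilities changes → 0.
Net: 418 − 163 + 0 = +255 million.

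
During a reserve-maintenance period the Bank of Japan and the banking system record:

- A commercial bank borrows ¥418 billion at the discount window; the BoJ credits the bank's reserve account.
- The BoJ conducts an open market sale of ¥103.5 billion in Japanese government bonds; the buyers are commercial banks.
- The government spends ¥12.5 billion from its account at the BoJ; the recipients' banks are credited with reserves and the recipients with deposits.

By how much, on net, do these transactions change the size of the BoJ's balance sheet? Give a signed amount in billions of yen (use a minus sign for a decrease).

BoJ balance sheet:
  Assets:      Securities −¥103.5B, Loans to banks +¥418B
  Liabilities: Bank reserves +¥327B, Government deposits −¥12.5B
Change in total BoJ assets = +¥314.5 billion.

+¥314.5 billion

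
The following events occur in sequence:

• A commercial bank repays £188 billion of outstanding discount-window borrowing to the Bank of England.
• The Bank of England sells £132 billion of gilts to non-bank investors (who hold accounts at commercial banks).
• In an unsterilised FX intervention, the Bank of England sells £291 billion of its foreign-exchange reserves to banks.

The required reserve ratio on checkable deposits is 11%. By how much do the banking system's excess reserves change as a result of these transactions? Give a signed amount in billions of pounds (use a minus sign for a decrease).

Discount-window repayment £188 billion: reserves −£188B, deposits 0.
Asset sale (to non-banks) £132 billion: reserves −£132B, deposits −£132B.
FX sale £291 billion: reserves −£291B, deposits 0.
Totals: Δreserves = −£611B, Δdeposits = −£132B.
Δrequired reserves = 11% × −£132B = −£14.52B.
Δexcess reserves = Δreserves − Δrequired = −£611B − (−£14.52B) = -£596.48 billion.

-£596.48 billion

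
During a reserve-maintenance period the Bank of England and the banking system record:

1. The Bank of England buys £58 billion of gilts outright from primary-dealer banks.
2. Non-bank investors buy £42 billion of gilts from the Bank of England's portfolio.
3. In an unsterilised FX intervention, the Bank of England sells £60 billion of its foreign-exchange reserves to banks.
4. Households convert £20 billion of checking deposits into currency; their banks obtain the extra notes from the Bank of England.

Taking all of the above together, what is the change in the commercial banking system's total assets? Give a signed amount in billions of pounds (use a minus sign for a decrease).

-£62 billion

Bank of England balance sheet:
  Assets:      Securities +£16B, Foreign assets −£60B
  Liabilities: Bank reserves −£64B, Currency in circulation +£20B
Commercial banking system:
  Assets:      Reserves at CB −£64B, Securities −£58B, Foreign assets +£60B
  Liabilities: Checkable deposits −£62B
Change in total bank assets = -£62 billion.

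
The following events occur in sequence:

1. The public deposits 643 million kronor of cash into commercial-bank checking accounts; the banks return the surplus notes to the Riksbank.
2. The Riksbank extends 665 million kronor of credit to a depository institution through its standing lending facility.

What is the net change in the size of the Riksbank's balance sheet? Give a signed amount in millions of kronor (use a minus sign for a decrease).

+665 million

Currency deposit 643 million kronor: only the composition of liabilities changes → 0.
Discount-window loan 665 million kronor: a Riksbank asset is acquired → +665M.
Net: 0 + 665 = +665 million.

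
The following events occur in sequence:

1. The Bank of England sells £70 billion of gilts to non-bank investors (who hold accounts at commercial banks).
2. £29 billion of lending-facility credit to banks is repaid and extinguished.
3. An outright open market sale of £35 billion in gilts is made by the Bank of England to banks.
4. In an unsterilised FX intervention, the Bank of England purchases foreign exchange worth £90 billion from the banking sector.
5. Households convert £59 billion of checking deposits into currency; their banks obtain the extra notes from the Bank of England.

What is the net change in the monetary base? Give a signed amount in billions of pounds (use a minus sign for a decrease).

-£44 billion

Asset sale (to non-banks) £70 billion: Bank of England balance sheet contracts → −£70B.
Discount-window repayment £29 billion: Bank of England balance sheet contracts → −£29B.
OMO sale (to banks) £35 billion: Bank of England balance sheet contracts → −£35B.
FX purchase £90 billion: Bank of England balance sheet expands → +£90B.
Currency withdrawal £59 billion: just a shift between currency and reserves — both are base money → 0.
Net: −70 − 29 − 35 + 90 + 0 = -£44 billion.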